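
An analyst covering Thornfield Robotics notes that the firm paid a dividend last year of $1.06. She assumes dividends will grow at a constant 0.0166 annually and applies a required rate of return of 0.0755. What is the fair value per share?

$18.30

Gordon growth model: P₀ = D₁/(r − g). D₁ = 1.06 × (1 + 0.0166) = 1.0776.
P₀ = 1.0776 / (0.0755 − 0.0166) = 1.0776 / 0.0589 = 18.2953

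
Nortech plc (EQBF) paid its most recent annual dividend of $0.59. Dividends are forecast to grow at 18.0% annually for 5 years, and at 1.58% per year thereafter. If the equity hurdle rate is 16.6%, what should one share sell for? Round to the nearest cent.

$7.29

Two-stage DDM. Project D₁…D_5 at 0.18, terminal growth 0.0158, discount at r = 0.166.
D_1 = 0.6962
D_2 = 0.8215
D_3 = 0.9694
D_4 = 1.1439
D_5 = 1.3498
Terminal value at t=5: TV = D_6/(r−g) = 1.3711/(0.166−0.0158) = 9.1285
P₀ = 0.6962/(1+0.166)^1 + 0.8215/(1+0.166)^2 + 0.9694/(1+0.166)^3 + 1.1439/(1+0.166)^4 + 1.3498/(1+0.166)^5 + 9.1285/(1+0.166)^5 = 7.2935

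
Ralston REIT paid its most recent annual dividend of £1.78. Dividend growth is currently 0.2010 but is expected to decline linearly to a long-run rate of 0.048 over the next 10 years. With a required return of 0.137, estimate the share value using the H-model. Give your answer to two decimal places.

£36.26

H-model: P₀ = D₀[(1+g_L) + H(g_S−g_L)]/(r−g_L), with H = 10/2 = 5.
P₀ = 1.78 × [(1+0.048) + 5×(0.201−0.048)] / (0.137−0.048)
   = 1.78 × 1.8130 / 0.089 = 36.2600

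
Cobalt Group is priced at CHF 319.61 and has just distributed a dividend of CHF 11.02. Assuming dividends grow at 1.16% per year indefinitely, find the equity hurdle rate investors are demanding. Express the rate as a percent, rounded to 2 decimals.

Rearranging the constant-growth DDM: r = D₁/P₀ + g.
D₁ = 11.02 × (1 + 0.0116) = 11.1478.
r = 11.1478 / 319.61 + 0.0116 = 0.03488 + 0.0116 = 0.04648

4.65%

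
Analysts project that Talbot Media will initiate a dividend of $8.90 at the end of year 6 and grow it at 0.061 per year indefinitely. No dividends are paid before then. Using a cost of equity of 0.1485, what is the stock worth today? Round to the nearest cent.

$50.90

Deferred-dividend DDM. At t=5 the remaining stream is a growing perpetuity with first payment D_6 = 8.90.
V_5 = D_6/(r−g) = 8.90/(0.1485−0.061) = 101.7143
P₀ = V_5/(1+r)^5 = 101.7143/(1+0.1485)^5 = 50.9011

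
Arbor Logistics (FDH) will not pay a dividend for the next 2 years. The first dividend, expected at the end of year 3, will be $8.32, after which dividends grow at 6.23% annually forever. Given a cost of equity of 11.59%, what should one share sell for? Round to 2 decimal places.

$124.65

Deferred-dividend DDM. At t=2 the remaining stream is a growing perpetuity with first payment D_3 = 8.32.
V_2 = D_3/(r−g) = 8.32/(0.1159−0.0623) = 155.2239
P₀ = V_2/(1+r)^2 = 155.2239/(1+0.1159)^2 = 124.6545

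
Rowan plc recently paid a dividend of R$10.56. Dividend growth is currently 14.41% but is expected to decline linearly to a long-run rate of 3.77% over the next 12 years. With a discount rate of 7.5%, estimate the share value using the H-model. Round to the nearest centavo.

H-model: P₀ = D₀[(1+g_L) + H(g_S−g_L)]/(r−g_L), with H = 12/2 = 6.
P₀ = 10.56 × [(1+0.0377) + 6×(0.1441−0.0377)] / (0.075−0.0377)
   = 10.56 × 1.6761 / 0.0373 = 474.5205

R$474.52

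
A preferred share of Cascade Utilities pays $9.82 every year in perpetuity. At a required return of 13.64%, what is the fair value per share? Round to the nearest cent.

Zero-growth DDM (perpetuity): P₀ = D/r = 9.82 / 0.1364 = 71.9941

$71.99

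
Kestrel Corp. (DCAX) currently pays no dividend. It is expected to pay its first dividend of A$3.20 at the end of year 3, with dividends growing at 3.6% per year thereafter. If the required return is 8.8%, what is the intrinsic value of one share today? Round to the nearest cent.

A$51.99

Deferred-dividend DDM. At t=2 the remaining stream is a growing perpetuity with first payment D_3 = 3.20.
V_2 = D_3/(r−g) = 3.20/(0.088−0.036) = 61.5385
P₀ = V_2/(1+r)^2 = 61.5385/(1+0.088)^2 = 51.9863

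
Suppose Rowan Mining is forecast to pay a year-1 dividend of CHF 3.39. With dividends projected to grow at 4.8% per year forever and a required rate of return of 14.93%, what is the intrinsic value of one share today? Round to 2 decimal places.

Gordon growth model: P₀ = D₁/(r − g), with D₁ = 3.39 given directly.
P₀ = 3.3900 / (0.1493 − 0.048) = 3.3900 / 0.1013 = 33.4650

CHF 33.46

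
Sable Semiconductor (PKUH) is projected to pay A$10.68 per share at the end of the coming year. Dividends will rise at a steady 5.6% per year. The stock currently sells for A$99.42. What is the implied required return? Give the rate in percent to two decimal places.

16.34%

Rearranging the constant-growth DDM: r = D₁/P₀ + g.
r = 10.6800 / 99.42 + 0.056 = 0.10742 + 0.056 = 0.16342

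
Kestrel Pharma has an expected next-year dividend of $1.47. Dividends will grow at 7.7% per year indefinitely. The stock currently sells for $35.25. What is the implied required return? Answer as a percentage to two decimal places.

11.87%

Rearranging the constant-growth DDM: r = D₁/P₀ + g.
r = 1.4700 / 35.25 + 0.077 = 0.04170 + 0.077 = 0.11870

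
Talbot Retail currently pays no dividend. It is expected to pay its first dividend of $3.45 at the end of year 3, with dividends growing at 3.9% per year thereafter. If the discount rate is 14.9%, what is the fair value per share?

Deferred-dividend DDM. At t=2 the remaining stream is a growing perpetuity with first payment D_3 = 3.45.
V_2 = D_3/(r−g) = 3.45/(0.149−0.039) = 31.3636
P₀ = V_2/(1+r)^2 = 31.3636/(1+0.149)^2 = 23.7567

$23.76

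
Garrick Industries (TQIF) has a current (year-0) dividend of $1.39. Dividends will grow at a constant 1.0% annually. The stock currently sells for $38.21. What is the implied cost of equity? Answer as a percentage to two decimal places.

Rearranging the constant-growth DDM: r = D₁/P₀ + g.
D₁ = 1.39 × (1 + 0.01) = 1.4039.
r = 1.4039 / 38.21 + 0.01 = 0.03674 + 0.01 = 0.04674

4.67%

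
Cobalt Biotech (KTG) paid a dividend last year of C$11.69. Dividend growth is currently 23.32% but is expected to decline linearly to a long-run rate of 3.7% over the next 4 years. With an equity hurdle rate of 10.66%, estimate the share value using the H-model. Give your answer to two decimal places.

H-model: P₀ = D₀[(1+g_L) + H(g_S−g_L)]/(r−g_L), with H = 4/2 = 2.
P₀ = 11.69 × [(1+0.037) + 2×(0.2332−0.037)] / (0.1066−0.037)
   = 11.69 × 1.4294 / 0.0696 = 240.0817

C$240.08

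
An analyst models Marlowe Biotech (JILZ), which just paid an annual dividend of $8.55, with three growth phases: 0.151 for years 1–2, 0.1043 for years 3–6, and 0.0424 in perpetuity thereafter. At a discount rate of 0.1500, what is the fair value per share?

$118.66

Three-stage DDM. Project D₁…D_6; terminal Gordon value at t=6 with g = 0.0424; discount at r = 0.15.
D_1 = 9.8411
D_2 = 11.3270
D_3 = 12.5085
D_4 = 13.8131
D_5 = 15.2538
D_6 = 16.8448
TV_6 = 17.5590/(0.15−0.0424) = 163.1876
P₀ = Σ Dₜ/(1+r)ᵗ + TV_6/(1+r)^6 = 118.6613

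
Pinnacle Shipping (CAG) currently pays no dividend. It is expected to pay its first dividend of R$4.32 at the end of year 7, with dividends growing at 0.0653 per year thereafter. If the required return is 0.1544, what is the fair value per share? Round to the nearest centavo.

R$20.49

Deferred-dividend DDM. At t=6 the remaining stream is a growing perpetuity with first payment D_7 = 4.32.
V_6 = D_7/(r−g) = 4.32/(0.1544−0.0653) = 48.4848
P₀ = V_6/(1+r)^6 = 48.4848/(1+0.1544)^6 = 20.4865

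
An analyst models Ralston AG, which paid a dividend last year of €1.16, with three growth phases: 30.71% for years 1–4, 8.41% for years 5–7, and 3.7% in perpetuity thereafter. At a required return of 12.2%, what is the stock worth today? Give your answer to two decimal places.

€36.40

Three-stage DDM. Project D₁…D_7; terminal Gordon value at t=7 with g = 0.037; discount at r = 0.122.
D_1 = 1.5162
D_2 = 1.9819
D_3 = 2.5905
D_4 = 3.3860
D_5 = 3.6708
D_6 = 3.9795
D_7 = 4.3142
TV_7 = 4.4738/(0.122−0.037) = 52.6334
P₀ = Σ Dₜ/(1+r)ᵗ + TV_7/(1+r)^7 = 36.3959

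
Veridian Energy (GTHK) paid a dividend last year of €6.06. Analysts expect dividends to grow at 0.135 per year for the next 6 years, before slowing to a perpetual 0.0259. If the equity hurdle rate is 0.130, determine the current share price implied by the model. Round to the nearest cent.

Two-stage DDM. Project D₁…D_6 at 0.135, terminal growth 0.0259, discount at r = 0.13.
D_1 = 6.8781
D_2 = 7.8066
D_3 = 8.8605
D_4 = 10.0567
D_5 = 11.4144
D_6 = 12.9553
Terminal value at t=6: TV = D_7/(r−g) = 13.2909/(0.13−0.0259) = 127.6739
P₀ = 6.8781/(1+0.13)^1 + 7.8066/(1+0.13)^2 + 8.8605/(1+0.13)^3 + 10.0567/(1+0.13)^4 + 11.4144/(1+0.13)^5 + 12.9553/(1+0.13)^6 + 127.6739/(1+0.13)^6 = 98.2514

€98.25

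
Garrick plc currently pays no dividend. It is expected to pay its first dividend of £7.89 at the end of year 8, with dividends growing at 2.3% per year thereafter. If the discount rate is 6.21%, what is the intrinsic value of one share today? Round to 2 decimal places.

Deferred-dividend DDM. At t=7 the remaining stream is a growing perpetuity with first payment D_8 = 7.89.
V_7 = D_8/(r−g) = 7.89/(0.0621−0.023) = 201.7903
P₀ = V_7/(1+r)^7 = 201.7903/(1+0.0621)^7 = 132.3556

£132.36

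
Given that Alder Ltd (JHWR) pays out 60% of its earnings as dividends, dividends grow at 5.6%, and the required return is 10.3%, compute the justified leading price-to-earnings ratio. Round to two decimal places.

Justified leading P/E = b/(r−g) = 0.60/(0.103−0.056) = 12.7660

12.77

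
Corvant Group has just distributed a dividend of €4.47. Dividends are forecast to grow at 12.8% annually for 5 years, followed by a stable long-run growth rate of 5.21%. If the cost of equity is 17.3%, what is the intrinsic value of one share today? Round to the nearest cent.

€51.89

Two-stage DDM. Project D₁…D_5 at 0.128, terminal growth 0.0521, discount at r = 0.173.
D_1 = 5.0422
D_2 = 5.6876
D_3 = 6.4156
D_4 = 7.2368
D_5 = 8.1631
Terminal value at t=5: TV = D_6/(r−g) = 8.5884/(0.173−0.0521) = 71.0369
P₀ = 5.0422/(1+0.173)^1 + 5.6876/(1+0.173)^2 + 6.4156/(1+0.173)^3 + 7.2368/(1+0.173)^4 + 8.1631/(1+0.173)^5 + 71.0369/(1+0.173)^5 = 51.8941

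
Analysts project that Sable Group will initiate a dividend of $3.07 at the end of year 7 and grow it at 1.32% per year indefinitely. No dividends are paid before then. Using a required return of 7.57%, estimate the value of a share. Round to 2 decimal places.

Deferred-dividend DDM. At t=6 the remaining stream is a growing perpetuity with first payment D_7 = 3.07.
V_6 = D_7/(r−g) = 3.07/(0.0757−0.0132) = 49.1200
P₀ = V_6/(1+r)^6 = 49.1200/(1+0.0757)^6 = 31.7038

$31.70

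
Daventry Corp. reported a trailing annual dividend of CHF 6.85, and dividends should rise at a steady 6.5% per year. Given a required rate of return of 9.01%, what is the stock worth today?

Gordon growth model: P₀ = D₁/(r − g). D₁ = 6.85 × (1 + 0.065) = 7.2952.
P₀ = 7.2952 / (0.0901 − 0.065) = 7.2952 / 0.0251 = 290.6474

CHF 290.65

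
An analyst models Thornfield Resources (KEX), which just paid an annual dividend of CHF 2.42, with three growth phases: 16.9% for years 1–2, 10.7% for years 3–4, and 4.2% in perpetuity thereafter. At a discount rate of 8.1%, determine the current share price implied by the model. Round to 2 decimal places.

Three-stage DDM. Project D₁…D_4; terminal Gordon value at t=4 with g = 0.042; discount at r = 0.081.
D_1 = 2.8290
D_2 = 3.3071
D_3 = 3.6609
D_4 = 4.0527
TV_4 = 4.2229/(0.081−0.042) = 108.2786
P₀ = Σ Dₜ/(1+r)ᵗ + TV_4/(1+r)^4 = 90.6069

CHF 90.61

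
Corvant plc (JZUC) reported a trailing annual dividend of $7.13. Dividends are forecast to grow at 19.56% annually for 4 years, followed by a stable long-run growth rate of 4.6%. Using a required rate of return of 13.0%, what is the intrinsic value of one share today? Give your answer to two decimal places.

Two-stage DDM. Project D₁…D_4 at 0.1956, terminal growth 0.046, discount at r = 0.13.
D_1 = 8.5246
D_2 = 10.1920
D_3 = 12.1856
D_4 = 14.5691
Terminal value at t=4: TV = D_5/(r−g) = 15.2393/(0.13−0.046) = 181.4202
P₀ = 8.5246/(1+0.13)^1 + 10.1920/(1+0.13)^2 + 12.1856/(1+0.13)^3 + 14.5691/(1+0.13)^4 + 181.4202/(1+0.13)^4 = 144.1749

$144.17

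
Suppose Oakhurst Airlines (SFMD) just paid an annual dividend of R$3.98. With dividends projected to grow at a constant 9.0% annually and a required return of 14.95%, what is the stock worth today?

Gordon growth model: P₀ = D₁/(r − g). D₁ = 3.98 × (1 + 0.09) = 4.3382.
P₀ = 4.3382 / (0.1495 − 0.09) = 4.3382 / 0.0595 = 72.9109

R$72.91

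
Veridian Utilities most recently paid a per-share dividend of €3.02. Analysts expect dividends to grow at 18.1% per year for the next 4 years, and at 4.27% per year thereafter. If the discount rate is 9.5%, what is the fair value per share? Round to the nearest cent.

Two-stage DDM. Project D₁…D_4 at 0.181, terminal growth 0.0427, discount at r = 0.095.
D_1 = 3.5666
D_2 = 4.2122
D_3 = 4.9746
D_4 = 5.8750
Terminal value at t=4: TV = D_5/(r−g) = 6.1258/(0.095−0.0427) = 117.1289
P₀ = 3.5666/(1+0.095)^1 + 4.2122/(1+0.095)^2 + 4.9746/(1+0.095)^3 + 5.8750/(1+0.095)^4 + 117.1289/(1+0.095)^4 = 96.1175

€96.12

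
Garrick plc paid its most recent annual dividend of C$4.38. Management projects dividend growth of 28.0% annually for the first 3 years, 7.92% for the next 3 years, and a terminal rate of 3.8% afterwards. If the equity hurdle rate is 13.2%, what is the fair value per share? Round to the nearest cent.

C$94.75

Three-stage DDM. Project D₁…D_6; terminal Gordon value at t=6 with g = 0.038; discount at r = 0.132.
D_1 = 5.6064
D_2 = 7.1762
D_3 = 9.1855
D_4 = 9.9130
D_5 = 10.6981
D_6 = 11.5454
TV_6 = 11.9841/(0.132−0.038) = 127.4909
P₀ = Σ Dₜ/(1+r)ᵗ + TV_6/(1+r)^6 = 94.7545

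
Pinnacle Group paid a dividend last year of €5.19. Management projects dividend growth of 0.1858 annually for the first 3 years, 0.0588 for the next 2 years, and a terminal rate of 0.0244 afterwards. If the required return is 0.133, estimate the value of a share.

Three-stage DDM. Project D₁…D_5; terminal Gordon value at t=5 with g = 0.0244; discount at r = 0.133.
D_1 = 6.1543
D_2 = 7.2978
D_3 = 8.6537
D_4 = 9.1625
D_5 = 9.7013
TV_5 = 9.9380/(0.133−0.0244) = 91.5102
P₀ = Σ Dₜ/(1+r)ᵗ + TV_5/(1+r)^5 = 76.8372

€76.84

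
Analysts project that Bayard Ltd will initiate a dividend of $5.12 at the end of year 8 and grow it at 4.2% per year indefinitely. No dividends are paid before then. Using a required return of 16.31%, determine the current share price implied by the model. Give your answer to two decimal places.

Deferred-dividend DDM. At t=7 the remaining stream is a growing perpetuity with first payment D_8 = 5.12.
V_7 = D_8/(r−g) = 5.12/(0.1631−0.042) = 42.2791
P₀ = V_7/(1+r)^7 = 42.2791/(1+0.1631)^7 = 14.6827

$14.68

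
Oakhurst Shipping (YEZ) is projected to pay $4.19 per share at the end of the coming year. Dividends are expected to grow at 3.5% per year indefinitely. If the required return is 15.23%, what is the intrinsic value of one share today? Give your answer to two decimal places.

$35.72

Gordon growth model: P₀ = D₁/(r − g), with D₁ = 4.19 given directly.
P₀ = 4.1900 / (0.1523 − 0.035) = 4.1900 / 0.1173 = 35.7204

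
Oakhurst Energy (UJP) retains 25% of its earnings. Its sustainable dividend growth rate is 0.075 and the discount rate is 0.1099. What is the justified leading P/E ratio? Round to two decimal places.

21.49

Payout ratio b = 1 − 0.25 = 0.75.
Justified leading P/E = b/(r−g) = 0.75/(0.1099−0.075) = 21.4900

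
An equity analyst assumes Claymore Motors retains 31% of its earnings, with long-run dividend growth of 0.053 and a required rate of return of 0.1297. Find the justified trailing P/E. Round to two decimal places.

9.47

Payout ratio b = 1 − 0.31 = 0.69.
Justified trailing P/E = b(1+g)/(r−g) = 0.69×(1+0.053)/(0.1297−0.053) = 9.4729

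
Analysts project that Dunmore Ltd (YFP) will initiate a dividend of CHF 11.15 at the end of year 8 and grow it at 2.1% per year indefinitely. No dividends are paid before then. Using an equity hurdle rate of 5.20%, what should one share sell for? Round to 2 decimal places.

CHF 252.23

Deferred-dividend DDM. At t=7 the remaining stream is a growing perpetuity with first payment D_8 = 11.15.
V_7 = D_8/(r−g) = 11.15/(0.052−0.021) = 359.6774
P₀ = V_7/(1+r)^7 = 359.6774/(1+0.052)^7 = 252.2336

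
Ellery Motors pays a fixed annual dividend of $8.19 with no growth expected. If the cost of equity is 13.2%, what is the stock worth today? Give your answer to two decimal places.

Zero-growth DDM (perpetuity): P₀ = D/r = 8.19 / 0.132 = 62.0455

$62.05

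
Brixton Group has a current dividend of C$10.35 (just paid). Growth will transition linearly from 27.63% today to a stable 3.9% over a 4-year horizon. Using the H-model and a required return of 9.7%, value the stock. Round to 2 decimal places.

H-model: P₀ = D₀[(1+g_L) + H(g_S−g_L)]/(r−g_L), with H = 4/2 = 2.
P₀ = 10.35 × [(1+0.039) + 2×(0.2763−0.039)] / (0.097−0.039)
   = 10.35 × 1.5136 / 0.058 = 270.0993

C$270.10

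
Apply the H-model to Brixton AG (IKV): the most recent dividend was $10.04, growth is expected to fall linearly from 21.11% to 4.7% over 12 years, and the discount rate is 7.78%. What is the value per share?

H-model: P₀ = D₀[(1+g_L) + H(g_S−g_L)]/(r−g_L), with H = 12/2 = 6.
P₀ = 10.04 × [(1+0.047) + 6×(0.2111−0.047)] / (0.0778−0.047)
   = 10.04 × 2.0316 / 0.0308 = 662.2488

$662.25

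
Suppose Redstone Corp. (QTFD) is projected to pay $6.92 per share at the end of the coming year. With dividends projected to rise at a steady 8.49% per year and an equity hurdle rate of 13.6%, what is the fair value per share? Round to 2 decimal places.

Gordon growth model: P₀ = D₁/(r − g), with D₁ = 6.92 given directly.
P₀ = 6.9200 / (0.136 − 0.0849) = 6.9200 / 0.0511 = 135.4207

$135.42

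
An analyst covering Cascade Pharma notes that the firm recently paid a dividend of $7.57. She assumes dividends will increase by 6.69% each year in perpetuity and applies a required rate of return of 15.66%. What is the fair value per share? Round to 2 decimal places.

Gordon growth model: P₀ = D₁/(r − g). D₁ = 7.57 × (1 + 0.0669) = 8.0764.
P₀ = 8.0764 / (0.1566 − 0.0669) = 8.0764 / 0.0897 = 90.0383

$90.04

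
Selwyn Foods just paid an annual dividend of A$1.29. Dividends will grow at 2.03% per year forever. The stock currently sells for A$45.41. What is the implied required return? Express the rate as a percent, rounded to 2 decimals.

Rearranging the constant-growth DDM: r = D₁/P₀ + g.
D₁ = 1.29 × (1 + 0.0203) = 1.3162.
r = 1.3162 / 45.41 + 0.0203 = 0.02898 + 0.0203 = 0.04928

4.93%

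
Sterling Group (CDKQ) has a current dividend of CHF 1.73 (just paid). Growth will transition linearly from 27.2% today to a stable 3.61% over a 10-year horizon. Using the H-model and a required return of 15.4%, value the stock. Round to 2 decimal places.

CHF 32.51

H-model: P₀ = D₀[(1+g_L) + H(g_S−g_L)]/(r−g_L), with H = 10/2 = 5.
P₀ = 1.73 × [(1+0.0361) + 5×(0.272−0.0361)] / (0.154−0.0361)
   = 1.73 × 2.2156 / 0.1179 = 32.5105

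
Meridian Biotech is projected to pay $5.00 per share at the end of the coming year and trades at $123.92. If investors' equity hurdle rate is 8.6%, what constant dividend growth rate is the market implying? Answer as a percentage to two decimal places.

4.57%

From P₀ = D₁/(r − g), the implied growth is g = r − D₁/P₀.
g = 0.086 − 5.00/123.92 = 0.086 − 0.04035 = 0.04565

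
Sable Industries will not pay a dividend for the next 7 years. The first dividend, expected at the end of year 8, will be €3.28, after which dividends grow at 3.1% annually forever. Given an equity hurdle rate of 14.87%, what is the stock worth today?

€10.56

Deferred-dividend DDM. At t=7 the remaining stream is a growing perpetuity with first payment D_8 = 3.28.
V_7 = D_8/(r−g) = 3.28/(0.1487−0.031) = 27.8675
P₀ = V_7/(1+r)^7 = 27.8675/(1+0.1487)^7 = 10.5597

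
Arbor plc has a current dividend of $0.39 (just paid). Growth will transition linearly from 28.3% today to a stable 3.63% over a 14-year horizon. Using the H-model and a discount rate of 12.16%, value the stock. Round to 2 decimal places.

H-model: P₀ = D₀[(1+g_L) + H(g_S−g_L)]/(r−g_L), with H = 14/2 = 7.
P₀ = 0.39 × [(1+0.0363) + 7×(0.283−0.0363)] / (0.1216−0.0363)
   = 0.39 × 2.7632 / 0.0853 = 12.6336

$12.63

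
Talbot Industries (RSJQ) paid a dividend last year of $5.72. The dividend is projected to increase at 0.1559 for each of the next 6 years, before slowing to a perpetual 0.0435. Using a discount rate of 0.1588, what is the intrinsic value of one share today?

$85.02

Two-stage DDM. Project D₁…D_6 at 0.1559, terminal growth 0.0435, discount at r = 0.1588.
D_1 = 6.6117
D_2 = 7.6425
D_3 = 8.8340
D_4 = 10.2112
D_5 = 11.8031
D_6 = 13.6432
Terminal value at t=6: TV = D_7/(r−g) = 14.2367/(0.1588−0.0435) = 123.4755
P₀ = 6.6117/(1+0.1588)^1 + 7.6425/(1+0.1588)^2 + 8.8340/(1+0.1588)^3 + 10.2112/(1+0.1588)^4 + 11.8031/(1+0.1588)^5 + 13.6432/(1+0.1588)^6 + 123.4755/(1+0.1588)^6 = 85.0159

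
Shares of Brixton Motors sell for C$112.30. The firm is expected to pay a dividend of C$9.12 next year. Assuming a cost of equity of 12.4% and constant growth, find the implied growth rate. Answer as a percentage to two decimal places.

4.28%

From P₀ = D₁/(r − g), the implied growth is g = r − D₁/P₀.
g = 0.124 − 9.12/112.30 = 0.124 − 0.08121 = 0.04279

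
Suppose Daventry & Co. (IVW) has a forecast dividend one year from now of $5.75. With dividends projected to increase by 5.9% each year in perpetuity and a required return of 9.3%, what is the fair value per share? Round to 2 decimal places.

Gordon growth model: P₀ = D₁/(r − g), with D₁ = 5.75 given directly.
P₀ = 5.7500 / (0.093 − 0.059) = 5.7500 / 0.034 = 169.1176

$169.12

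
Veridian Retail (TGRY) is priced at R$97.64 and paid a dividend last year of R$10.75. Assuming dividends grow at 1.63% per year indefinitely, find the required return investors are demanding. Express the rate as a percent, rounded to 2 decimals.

12.82%

Rearranging the constant-growth DDM: r = D₁/P₀ + g.
D₁ = 10.75 × (1 + 0.0163) = 10.9252.
r = 10.9252 / 97.64 + 0.0163 = 0.11189 + 0.0163 = 0.12819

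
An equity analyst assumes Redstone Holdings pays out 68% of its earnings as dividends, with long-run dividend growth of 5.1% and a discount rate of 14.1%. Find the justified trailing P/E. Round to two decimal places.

7.94

Justified trailing P/E = b(1+g)/(r−g) = 0.68×(1+0.051)/(0.141−0.051) = 7.9409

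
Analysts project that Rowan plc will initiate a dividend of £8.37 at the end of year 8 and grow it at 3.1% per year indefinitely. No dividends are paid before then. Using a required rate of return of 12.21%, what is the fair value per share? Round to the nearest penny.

Deferred-dividend DDM. At t=7 the remaining stream is a growing perpetuity with first payment D_8 = 8.37.
V_7 = D_8/(r−g) = 8.37/(0.1221−0.031) = 91.8771
P₀ = V_7/(1+r)^7 = 91.8771/(1+0.1221)^7 = 41.0191

£41.02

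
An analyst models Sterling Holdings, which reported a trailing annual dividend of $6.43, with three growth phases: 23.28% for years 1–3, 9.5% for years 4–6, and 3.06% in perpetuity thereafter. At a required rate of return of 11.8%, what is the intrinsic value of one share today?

$143.86

Three-stage DDM. Project D₁…D_6; terminal Gordon value at t=6 with g = 0.0306; discount at r = 0.118.
D_1 = 7.9269
D_2 = 9.7723
D_3 = 12.0473
D_4 = 13.1918
D_5 = 14.4450
D_6 = 15.8173
TV_6 = 16.3013/(0.118−0.0306) = 186.5133
P₀ = Σ Dₜ/(1+r)ᵗ + TV_6/(1+r)^6 = 143.8556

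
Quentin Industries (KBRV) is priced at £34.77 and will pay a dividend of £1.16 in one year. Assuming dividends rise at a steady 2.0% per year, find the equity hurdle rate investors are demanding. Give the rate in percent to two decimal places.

5.34%

Rearranging the constant-growth DDM: r = D₁/P₀ + g.
r = 1.1600 / 34.77 + 0.02 = 0.03336 + 0.02 = 0.05336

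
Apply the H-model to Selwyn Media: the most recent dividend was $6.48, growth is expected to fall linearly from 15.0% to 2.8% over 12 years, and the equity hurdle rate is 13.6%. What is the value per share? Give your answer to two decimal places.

$105.60

H-model: P₀ = D₀[(1+g_L) + H(g_S−g_L)]/(r−g_L), with H = 12/2 = 6.
P₀ = 6.48 × [(1+0.028) + 6×(0.15−0.028)] / (0.136−0.028)
   = 6.48 × 1.7600 / 0.108 = 105.6000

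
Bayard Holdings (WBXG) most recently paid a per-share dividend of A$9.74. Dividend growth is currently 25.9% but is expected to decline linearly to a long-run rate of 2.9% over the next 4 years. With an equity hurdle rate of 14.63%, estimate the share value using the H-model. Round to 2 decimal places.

H-model: P₀ = D₀[(1+g_L) + H(g_S−g_L)]/(r−g_L), with H = 4/2 = 2.
P₀ = 9.74 × [(1+0.029) + 2×(0.259−0.029)] / (0.1463−0.029)
   = 9.74 × 1.4890 / 0.1173 = 123.6390

A$123.64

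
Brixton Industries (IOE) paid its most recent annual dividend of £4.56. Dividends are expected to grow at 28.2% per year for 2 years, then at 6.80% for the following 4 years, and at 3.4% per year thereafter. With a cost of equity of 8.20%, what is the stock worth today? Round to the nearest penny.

Three-stage DDM. Project D₁…D_6; terminal Gordon value at t=6 with g = 0.034; discount at r = 0.082.
D_1 = 5.8459
D_2 = 7.4945
D_3 = 8.0041
D_4 = 8.5484
D_5 = 9.1297
D_6 = 9.7505
TV_6 = 10.0820/(0.082−0.034) = 210.0415
P₀ = Σ Dₜ/(1+r)ᵗ + TV_6/(1+r)^6 = 167.4937

£167.49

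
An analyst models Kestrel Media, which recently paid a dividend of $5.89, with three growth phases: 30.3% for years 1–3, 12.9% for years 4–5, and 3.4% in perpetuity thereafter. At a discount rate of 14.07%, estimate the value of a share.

Three-stage DDM. Project D₁…D_5; terminal Gordon value at t=5 with g = 0.034; discount at r = 0.1407.
D_1 = 7.6747
D_2 = 10.0001
D_3 = 13.0301
D_4 = 14.7110
D_5 = 16.6087
TV_5 = 17.1734/(0.1407−0.034) = 160.9506
P₀ = Σ Dₜ/(1+r)ᵗ + TV_5/(1+r)^5 = 123.8170

$123.82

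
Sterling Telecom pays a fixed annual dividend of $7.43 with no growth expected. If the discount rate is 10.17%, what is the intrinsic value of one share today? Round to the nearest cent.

$73.06

Zero-growth DDM (perpetuity): P₀ = D/r = 7.43 / 0.1017 = 73.0580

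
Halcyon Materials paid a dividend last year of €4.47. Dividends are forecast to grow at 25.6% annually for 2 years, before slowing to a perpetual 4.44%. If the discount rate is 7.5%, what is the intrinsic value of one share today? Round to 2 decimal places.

Two-stage DDM. Project D₁…D_2 at 0.256, terminal growth 0.0444, discount at r = 0.075.
D_1 = 5.6143
D_2 = 7.0516
Terminal value at t=2: TV = D_3/(r−g) = 7.3647/(0.075−0.0444) = 240.6757
P₀ = 5.6143/(1+0.075)^1 + 7.0516/(1+0.075)^2 + 240.6757/(1+0.075)^2 = 219.5891

€219.59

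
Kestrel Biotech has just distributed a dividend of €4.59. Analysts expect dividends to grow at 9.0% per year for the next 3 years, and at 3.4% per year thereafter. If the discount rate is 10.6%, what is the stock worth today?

€76.47

Two-stage DDM. Project D₁…D_3 at 0.09, terminal growth 0.034, discount at r = 0.106.
D_1 = 5.0031
D_2 = 5.4534
D_3 = 5.9442
Terminal value at t=3: TV = D_4/(r−g) = 6.1463/(0.106−0.034) = 85.3651
P₀ = 5.0031/(1+0.106)^1 + 5.4534/(1+0.106)^2 + 5.9442/(1+0.106)^3 + 85.3651/(1+0.106)^3 = 76.4733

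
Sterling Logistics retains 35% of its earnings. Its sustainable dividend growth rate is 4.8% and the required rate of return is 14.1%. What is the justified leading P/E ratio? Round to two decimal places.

Payout ratio b = 1 − 0.35 = 0.65.
Justified leading P/E = b/(r−g) = 0.65/(0.141−0.048) = 6.9892

6.99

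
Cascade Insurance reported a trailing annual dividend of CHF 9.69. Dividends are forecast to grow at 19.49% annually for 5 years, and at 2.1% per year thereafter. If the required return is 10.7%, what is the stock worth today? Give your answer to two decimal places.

Two-stage DDM. Project D₁…D_5 at 0.1949, terminal growth 0.021, discount at r = 0.107.
D_1 = 11.5786
D_2 = 13.8352
D_3 = 16.5317
D_4 = 19.7538
D_5 = 23.6038
Terminal value at t=5: TV = D_6/(r−g) = 24.0995/(0.107−0.021) = 280.2263
P₀ = 11.5786/(1+0.107)^1 + 13.8352/(1+0.107)^2 + 16.5317/(1+0.107)^3 + 19.7538/(1+0.107)^4 + 23.6038/(1+0.107)^5 + 280.2263/(1+0.107)^5 = 229.8547

CHF 229.85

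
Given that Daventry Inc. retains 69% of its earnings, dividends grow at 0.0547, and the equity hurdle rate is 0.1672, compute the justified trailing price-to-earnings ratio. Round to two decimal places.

2.91

Payout ratio b = 1 − 0.69 = 0.31.
Justified trailing P/E = b(1+g)/(r−g) = 0.31×(1+0.0547)/(0.1672−0.0547) = 2.9063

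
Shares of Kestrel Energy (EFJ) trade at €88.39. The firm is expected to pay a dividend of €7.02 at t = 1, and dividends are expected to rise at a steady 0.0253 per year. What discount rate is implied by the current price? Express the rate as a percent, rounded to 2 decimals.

Rearranging the constant-growth DDM: r = D₁/P₀ + g.
r = 7.0200 / 88.39 + 0.0253 = 0.07942 + 0.0253 = 0.10472

10.47%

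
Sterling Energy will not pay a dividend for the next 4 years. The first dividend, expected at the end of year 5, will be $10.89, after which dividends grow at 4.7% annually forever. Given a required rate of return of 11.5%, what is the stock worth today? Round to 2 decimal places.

$103.61

Deferred-dividend DDM. At t=4 the remaining stream is a growing perpetuity with first payment D_5 = 10.89.
V_4 = D_5/(r−g) = 10.89/(0.115−0.047) = 160.1471
P₀ = V_4/(1+r)^4 = 160.1471/(1+0.115)^4 = 103.6143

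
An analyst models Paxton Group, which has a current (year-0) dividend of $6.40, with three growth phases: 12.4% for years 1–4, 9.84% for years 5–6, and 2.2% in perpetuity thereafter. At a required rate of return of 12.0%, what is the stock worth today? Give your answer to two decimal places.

Three-stage DDM. Project D₁…D_6; terminal Gordon value at t=6 with g = 0.022; discount at r = 0.12.
D_1 = 7.1936
D_2 = 8.0856
D_3 = 9.0882
D_4 = 10.2152
D_5 = 11.2203
D_6 = 12.3244
TV_6 = 12.5956/(0.12−0.022) = 128.5260
P₀ = Σ Dₜ/(1+r)ᵗ + TV_6/(1+r)^6 = 103.5553

$103.56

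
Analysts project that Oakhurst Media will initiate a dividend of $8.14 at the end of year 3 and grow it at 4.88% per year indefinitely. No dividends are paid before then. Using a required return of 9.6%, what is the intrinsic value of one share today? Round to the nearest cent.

Deferred-dividend DDM. At t=2 the remaining stream is a growing perpetuity with first payment D_3 = 8.14.
V_2 = D_3/(r−g) = 8.14/(0.096−0.0488) = 172.4576
P₀ = V_2/(1+r)^2 = 172.4576/(1+0.096)^2 = 143.5692

$143.57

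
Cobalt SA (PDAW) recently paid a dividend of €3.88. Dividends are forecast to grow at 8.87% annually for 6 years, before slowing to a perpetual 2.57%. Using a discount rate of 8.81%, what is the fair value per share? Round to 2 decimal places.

€87.31

Two-stage DDM. Project D₁…D_6 at 0.0887, terminal growth 0.0257, discount at r = 0.0881.
D_1 = 4.2242
D_2 = 4.5988
D_3 = 5.0068
D_4 = 5.4509
D_5 = 5.9343
D_6 = 6.4607
Terminal value at t=6: TV = D_7/(r−g) = 6.6268/(0.0881−0.0257) = 106.1981
P₀ = 4.2242/(1+0.0881)^1 + 4.5988/(1+0.0881)^2 + 5.0068/(1+0.0881)^3 + 5.4509/(1+0.0881)^4 + 5.9343/(1+0.0881)^5 + 6.4607/(1+0.0881)^6 + 106.1981/(1+0.0881)^6 = 87.3138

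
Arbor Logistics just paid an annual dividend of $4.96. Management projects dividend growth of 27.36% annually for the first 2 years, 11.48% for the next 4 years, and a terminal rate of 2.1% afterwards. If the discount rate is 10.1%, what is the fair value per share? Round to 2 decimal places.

$128.80

Three-stage DDM. Project D₁…D_6; terminal Gordon value at t=6 with g = 0.021; discount at r = 0.101.
D_1 = 6.3171
D_2 = 8.0454
D_3 = 8.9690
D_4 = 9.9987
D_5 = 11.1465
D_6 = 12.4261
TV_6 = 12.6871/(0.101−0.021) = 158.5884
P₀ = Σ Dₜ/(1+r)ᵗ + TV_6/(1+r)^6 = 128.7973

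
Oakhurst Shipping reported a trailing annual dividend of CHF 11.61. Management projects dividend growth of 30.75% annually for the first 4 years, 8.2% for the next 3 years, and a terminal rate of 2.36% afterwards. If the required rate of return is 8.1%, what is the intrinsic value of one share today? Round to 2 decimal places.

CHF 595.45

Three-stage DDM. Project D₁…D_7; terminal Gordon value at t=7 with g = 0.0236; discount at r = 0.081.
D_1 = 15.1801
D_2 = 19.8479
D_3 = 25.9512
D_4 = 33.9312
D_5 = 36.7135
D_6 = 39.7241
D_7 = 42.9814
TV_7 = 43.9958/(0.081−0.0236) = 766.4771
P₀ = Σ Dₜ/(1+r)ᵗ + TV_7/(1+r)^7 = 595.4464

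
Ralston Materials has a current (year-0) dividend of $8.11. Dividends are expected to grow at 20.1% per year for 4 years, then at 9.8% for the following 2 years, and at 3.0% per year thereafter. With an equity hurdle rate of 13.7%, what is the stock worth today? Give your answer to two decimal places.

Three-stage DDM. Project D₁…D_6; terminal Gordon value at t=6 with g = 0.03; discount at r = 0.137.
D_1 = 9.7401
D_2 = 11.6979
D_3 = 14.0491
D_4 = 16.8730
D_5 = 18.5266
D_6 = 20.3422
TV_6 = 20.9524/(0.137−0.03) = 195.8173
P₀ = Σ Dₜ/(1+r)ᵗ + TV_6/(1+r)^6 = 147.0677

$147.07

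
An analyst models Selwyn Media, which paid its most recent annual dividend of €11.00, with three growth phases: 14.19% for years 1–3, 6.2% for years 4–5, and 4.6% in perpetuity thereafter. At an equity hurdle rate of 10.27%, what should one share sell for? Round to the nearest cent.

€267.52

Three-stage DDM. Project D₁…D_5; terminal Gordon value at t=5 with g = 0.046; discount at r = 0.1027.
D_1 = 12.5609
D_2 = 14.3433
D_3 = 16.3786
D_4 = 17.3941
D_5 = 18.4725
TV_5 = 19.3222/(0.1027−0.046) = 340.7804
P₀ = Σ Dₜ/(1+r)ᵗ + TV_5/(1+r)^5 = 267.5170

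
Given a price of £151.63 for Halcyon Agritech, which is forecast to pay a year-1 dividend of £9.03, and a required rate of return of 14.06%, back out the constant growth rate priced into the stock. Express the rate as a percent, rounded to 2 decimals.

From P₀ = D₁/(r − g), the implied growth is g = r − D₁/P₀.
g = 0.1406 − 9.03/151.63 = 0.1406 − 0.05955 = 0.08105

8.10%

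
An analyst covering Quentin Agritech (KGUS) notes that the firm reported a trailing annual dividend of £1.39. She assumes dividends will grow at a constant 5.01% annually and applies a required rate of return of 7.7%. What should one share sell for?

£54.26

Gordon growth model: P₀ = D₁/(r − g). D₁ = 1.39 × (1 + 0.0501) = 1.4596.
P₀ = 1.4596 / (0.077 − 0.0501) = 1.4596 / 0.0269 = 54.2617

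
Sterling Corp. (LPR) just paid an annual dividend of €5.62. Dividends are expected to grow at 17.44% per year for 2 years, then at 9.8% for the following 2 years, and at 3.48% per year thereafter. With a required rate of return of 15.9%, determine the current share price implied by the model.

€65.26

Three-stage DDM. Project D₁…D_4; terminal Gordon value at t=4 with g = 0.0348; discount at r = 0.159.
D_1 = 6.6001
D_2 = 7.7512
D_3 = 8.5108
D_4 = 9.3449
TV_4 = 9.6701/(0.159−0.0348) = 77.8588
P₀ = Σ Dₜ/(1+r)ᵗ + TV_4/(1+r)^4 = 65.2599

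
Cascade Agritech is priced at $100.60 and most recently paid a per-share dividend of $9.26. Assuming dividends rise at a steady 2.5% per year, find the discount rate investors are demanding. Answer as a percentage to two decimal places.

Rearranging the constant-growth DDM: r = D₁/P₀ + g.
D₁ = 9.26 × (1 + 0.025) = 9.4915.
r = 9.4915 / 100.60 + 0.025 = 0.09435 + 0.025 = 0.11935

11.93%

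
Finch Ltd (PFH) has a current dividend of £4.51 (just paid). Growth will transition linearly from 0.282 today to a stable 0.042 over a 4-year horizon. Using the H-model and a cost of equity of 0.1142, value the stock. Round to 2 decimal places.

£95.07

H-model: P₀ = D₀[(1+g_L) + H(g_S−g_L)]/(r−g_L), with H = 4/2 = 2.
P₀ = 4.51 × [(1+0.042) + 2×(0.282−0.042)] / (0.1142−0.042)
   = 4.51 × 1.5220 / 0.0722 = 95.0723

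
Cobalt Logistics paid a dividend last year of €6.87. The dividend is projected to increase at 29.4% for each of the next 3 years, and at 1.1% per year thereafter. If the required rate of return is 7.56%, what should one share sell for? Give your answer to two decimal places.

Two-stage DDM. Project D₁…D_3 at 0.294, terminal growth 0.011, discount at r = 0.0756.
D_1 = 8.8898
D_2 = 11.5034
D_3 = 14.8854
Terminal value at t=3: TV = D_4/(r−g) = 15.0491/(0.0756−0.011) = 232.9583
P₀ = 8.8898/(1+0.0756)^1 + 11.5034/(1+0.0756)^2 + 14.8854/(1+0.0756)^3 + 232.9583/(1+0.0756)^3 = 217.3788

€217.38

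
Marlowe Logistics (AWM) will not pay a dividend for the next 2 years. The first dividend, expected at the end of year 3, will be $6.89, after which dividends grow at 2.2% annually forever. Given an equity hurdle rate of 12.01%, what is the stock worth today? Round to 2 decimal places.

$55.98

Deferred-dividend DDM. At t=2 the remaining stream is a growing perpetuity with first payment D_3 = 6.89.
V_2 = D_3/(r−g) = 6.89/(0.1201−0.022) = 70.2345
P₀ = V_2/(1+r)^2 = 70.2345/(1+0.1201)^2 = 55.9805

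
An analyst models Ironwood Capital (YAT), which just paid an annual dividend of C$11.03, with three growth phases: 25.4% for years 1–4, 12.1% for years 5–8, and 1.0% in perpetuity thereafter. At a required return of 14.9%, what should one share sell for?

C$217.06

Three-stage DDM. Project D₁…D_8; terminal Gordon value at t=8 with g = 0.01; discount at r = 0.149.
D_1 = 13.8316
D_2 = 17.3449
D_3 = 21.7504
D_4 = 27.2751
D_5 = 30.5753
D_6 = 34.2750
D_7 = 38.4222
D_8 = 43.0713
TV_8 = 43.5020/(0.149−0.01) = 312.9642
P₀ = Σ Dₜ/(1+r)ᵗ + TV_8/(1+r)^8 = 217.0608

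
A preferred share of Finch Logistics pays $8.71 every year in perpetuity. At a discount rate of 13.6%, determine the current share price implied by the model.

$64.04

Zero-growth DDM (perpetuity): P₀ = D/r = 8.71 / 0.136 = 64.0441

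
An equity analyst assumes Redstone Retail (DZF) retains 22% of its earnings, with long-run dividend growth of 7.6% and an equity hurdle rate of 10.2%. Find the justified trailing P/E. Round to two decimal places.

Payout ratio b = 1 − 0.22 = 0.78.
Justified trailing P/E = b(1+g)/(r−g) = 0.78×(1+0.076)/(0.102−0.076) = 32.2800

32.28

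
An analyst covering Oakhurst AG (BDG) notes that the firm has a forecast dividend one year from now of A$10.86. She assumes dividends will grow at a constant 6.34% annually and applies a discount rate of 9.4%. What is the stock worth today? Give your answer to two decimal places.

Gordon growth model: P₀ = D₁/(r − g), with D₁ = 10.86 given directly.
P₀ = 10.8600 / (0.094 − 0.0634) = 10.8600 / 0.0306 = 354.9020

A$354.90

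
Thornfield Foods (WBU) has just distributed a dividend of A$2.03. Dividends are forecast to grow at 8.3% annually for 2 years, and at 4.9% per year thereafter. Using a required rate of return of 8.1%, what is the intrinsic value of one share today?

A$70.86

Two-stage DDM. Project D₁…D_2 at 0.083, terminal growth 0.049, discount at r = 0.081.
D_1 = 2.1985
D_2 = 2.3810
Terminal value at t=2: TV = D_3/(r−g) = 2.4976/(0.081−0.049) = 78.0510
P₀ = 2.1985/(1+0.081)^1 + 2.3810/(1+0.081)^2 + 78.0510/(1+0.081)^2 = 70.8637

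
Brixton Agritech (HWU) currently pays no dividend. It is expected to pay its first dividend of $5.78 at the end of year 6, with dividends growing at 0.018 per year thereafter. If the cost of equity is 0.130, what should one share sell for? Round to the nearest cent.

$28.01

Deferred-dividend DDM. At t=5 the remaining stream is a growing perpetuity with first payment D_6 = 5.78.
V_5 = D_6/(r−g) = 5.78/(0.13−0.018) = 51.6071
P₀ = V_5/(1+r)^5 = 51.6071/(1+0.13)^5 = 28.0103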